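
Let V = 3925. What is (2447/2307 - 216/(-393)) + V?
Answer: 1186688386/302217 ≈ 3926.6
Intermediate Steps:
(2447/2307 - 216/(-393)) + V = (2447/2307 - 216/(-393)) + 3925 = (2447*(1/2307) - 216*(-1/393)) + 3925 = (2447/2307 + 72/131) + 3925 = 486661/302217 + 3925 = 1186688386/302217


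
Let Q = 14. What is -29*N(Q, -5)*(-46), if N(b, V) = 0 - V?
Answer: 6670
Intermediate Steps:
N(b, V) = -V
-29*N(Q, -5)*(-46) = -(-29)*(-5)*(-46) = -29*5*(-46) = -145*(-46) = 6670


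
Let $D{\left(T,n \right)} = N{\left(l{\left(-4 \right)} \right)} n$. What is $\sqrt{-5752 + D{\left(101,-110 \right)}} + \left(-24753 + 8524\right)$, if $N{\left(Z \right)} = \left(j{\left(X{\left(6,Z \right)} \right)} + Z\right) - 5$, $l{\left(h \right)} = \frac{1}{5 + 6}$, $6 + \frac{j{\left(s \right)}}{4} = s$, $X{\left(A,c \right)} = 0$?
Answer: $-16229 + 2 i \sqrt{643} \approx -16229.0 + 50.715 i$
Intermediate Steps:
$j{\left(s \right)} = -24 + 4 s$
$l{\left(h \right)} = \frac{1}{11}$
$N{\left(Z \right)} = -29 + Z$ ($N{\left(Z \right)} = \left(\left(-24 + 4 \cdot 0\right) + Z\right) - 5 = \left(\left(-24 + 0\right) + Z\right) - 5 = \left(-24 + Z\right) - 5 = -29 + Z$)
$D{\left(T,n \right)} = - \frac{318 n}{11}$ ($D{\left(T,n \right)} = \left(-29 + \frac{1}{11}\right) n = - \frac{318 n}{11}$)
$\sqrt{-5752 + D{\left(101,-110 \right)}} + \left(-24753 + 8524\right) = \sqrt{-5752 - -3180} + \left(-24753 + 8524\right) = \sqrt{-5752 + 3180} - 16229 = \sqrt{-2572} - 16229 = 2 i \sqrt{643} - 16229 = -16229 + 2 i \sqrt{643}$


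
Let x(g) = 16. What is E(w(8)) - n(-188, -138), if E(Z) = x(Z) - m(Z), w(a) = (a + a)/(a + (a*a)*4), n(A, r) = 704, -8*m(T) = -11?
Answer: -5515/8 ≈ -689.38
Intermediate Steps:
m(T) = 11/8 (m(T) = -⅛*(-11) = 11/8)
w(a) = 2*a/(a + 4*a²) (w(a) = (2*a)/(a + a²*4) = (2*a)/(a + 4*a²) = 2*a/(a + 4*a²))
E(Z) = 117/8 (E(Z) = 16 - 1*11/8 = 16 - 11/8 = 117/8)
E(w(8)) - n(-188, -138) = 117/8 - 1*704 = 117/8 - 704 = -5515/8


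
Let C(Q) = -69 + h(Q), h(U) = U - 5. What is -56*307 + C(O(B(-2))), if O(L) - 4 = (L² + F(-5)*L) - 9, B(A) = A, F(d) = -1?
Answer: -17265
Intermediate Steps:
h(U) = -5 + U
O(L) = -5 + L² - L (O(L) = 4 + ((L² - L) - 9) = 4 + (-9 + L² - L) = -5 + L² - L)
C(Q) = -74 + Q (C(Q) = -69 + (-5 + Q) = -74 + Q)
-56*307 + C(O(B(-2))) = -56*307 + (-74 + (-5 + (-2)² - 1*(-2))) = -17192 + (-74 + (-5 + 4 + 2)) = -17192 + (-74 + 1) = -17192 - 73 = -17265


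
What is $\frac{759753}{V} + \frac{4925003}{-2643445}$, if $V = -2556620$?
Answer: $- \frac{2919945287789}{1351656871180} \approx -2.1603$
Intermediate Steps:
$\frac{759753}{V} + \frac{4925003}{-2643445} = \frac{759753}{-2556620} + \frac{4925003}{-2643445} = 759753 \left(- \frac{1}{2556620}\right) + 4925003 \left(- \frac{1}{2643445}\right) = - \frac{759753}{2556620} - \frac{4925003}{2643445} = - \frac{2919945287789}{1351656871180}$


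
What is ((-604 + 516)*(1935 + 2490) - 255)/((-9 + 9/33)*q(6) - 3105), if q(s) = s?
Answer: 476245/3859 ≈ 123.41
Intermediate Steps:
((-604 + 516)*(1935 + 2490) - 255)/((-9 + 9/33)*q(6) - 3105) = ((-604 + 516)*(1935 + 2490) - 255)/((-9 + 9/33)*6 - 3105) = (-88*4425 - 255)/((-9 + 9*(1/33))*6 - 3105) = (-389400 - 255)/((-9 + 3/11)*6 - 3105) = -389655/(-96/11*6 - 3105) = -389655/(-576/11 - 3105) = -389655/(-34731/11) = -389655*(-11/34731) = 476245/3859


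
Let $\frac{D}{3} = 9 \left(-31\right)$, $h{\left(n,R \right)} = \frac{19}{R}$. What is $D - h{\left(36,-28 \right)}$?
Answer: $- \frac{23417}{28} \approx -836.32$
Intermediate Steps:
$D = -837$ ($D = 3 \cdot 9 \left(-31\right) = 3 \left(-279\right) = -837$)
$D - h{\left(36,-28 \right)} = -837 - \frac{19}{-28} = -837 - 19 \left(- \frac{1}{28}\right) = -837 - - \frac{19}{28} = -837 + \frac{19}{28} = - \frac{23417}{28}$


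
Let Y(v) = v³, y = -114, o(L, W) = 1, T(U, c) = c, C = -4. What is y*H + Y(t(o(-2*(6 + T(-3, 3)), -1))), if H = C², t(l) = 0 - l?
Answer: -1825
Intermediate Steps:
t(l) = -l
H = 16 (H = (-4)² = 16)
y*H + Y(t(o(-2*(6 + T(-3, 3)), -1))) = -114*16 + (-1*1)³ = -1824 + (-1)³ = -1824 - 1 = -1825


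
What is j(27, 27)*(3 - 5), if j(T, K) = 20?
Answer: -40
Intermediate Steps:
j(27, 27)*(3 - 5) = 20*(3 - 5) = 20*(-2) = -40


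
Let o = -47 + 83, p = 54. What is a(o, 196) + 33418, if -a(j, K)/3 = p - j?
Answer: 33364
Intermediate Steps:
o = 36
a(j, K) = -162 + 3*j (a(j, K) = -3*(54 - j) = -162 + 3*j)
a(o, 196) + 33418 = (-162 + 3*36) + 33418 = (-162 + 108) + 33418 = -54 + 33418 = 33364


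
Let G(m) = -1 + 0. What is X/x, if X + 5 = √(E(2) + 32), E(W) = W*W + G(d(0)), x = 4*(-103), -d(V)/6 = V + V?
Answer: 5/412 - √35/412 ≈ -0.0022235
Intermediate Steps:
d(V) = -12*V (d(V) = -6*(V + V) = -12*V)
G(m) = -1
x = -412
E(W) = -1 + W² (E(W) = W*W - 1 = W² - 1 = -1 + W²)
X = -5 + √35 (X = -5 + √((-1 + 2²) + 32) = -5 + √((-1 + 4) + 32) = -5 + √(3 + 32) = -5 + √35 ≈ 0.91608)
X/x = (-5 + √35)/(-412) = (-5 + √35)*(-1/412) = 5/412 - √35/412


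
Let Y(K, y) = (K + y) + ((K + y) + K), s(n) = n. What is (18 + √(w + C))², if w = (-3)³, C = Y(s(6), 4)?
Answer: (18 + I)² ≈ 323.0 + 36.0*I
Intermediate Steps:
Y(K, y) = 2*y + 3*K (Y(K, y) = (K + y) + (y + 2*K) = 2*y + 3*K)
C = 26 (C = 2*4 + 3*6 = 8 + 18 = 26)
w = -27
(18 + √(w + C))² = (18 + √(-27 + 26))² = (18 + √(-1))² = (18 + I)²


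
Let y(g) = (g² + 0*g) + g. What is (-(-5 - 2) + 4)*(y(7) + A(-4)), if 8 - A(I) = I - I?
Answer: 704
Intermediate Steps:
A(I) = 8 (A(I) = 8 - (I - I) = 8 - 1*0 = 8 + 0 = 8)
y(g) = g + g² (y(g) = (g² + 0) + g = g² + g = g + g²)
(-(-5 - 2) + 4)*(y(7) + A(-4)) = (-(-5 - 2) + 4)*(7*(1 + 7) + 8) = (-1*(-7) + 4)*(7*8 + 8) = (7 + 4)*(56 + 8) = 11*64 = 704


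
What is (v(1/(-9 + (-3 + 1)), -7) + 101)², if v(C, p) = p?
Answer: 8836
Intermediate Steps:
(v(1/(-9 + (-3 + 1)), -7) + 101)² = (-7 + 101)² = 94² = 8836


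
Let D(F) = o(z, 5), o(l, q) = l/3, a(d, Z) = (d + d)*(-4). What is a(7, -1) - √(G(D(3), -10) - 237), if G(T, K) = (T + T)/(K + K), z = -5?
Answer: -56 - 7*I*√174/6 ≈ -56.0 - 15.389*I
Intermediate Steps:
a(d, Z) = -8*d (a(d, Z) = (2*d)*(-4) = -8*d)
o(l, q) = l/3 (o(l, q) = l*(⅓) = l/3)
D(F) = -5/3 (D(F) = (⅓)*(-5) = -5/3)
G(T, K) = T/K (G(T, K) = (2*T)/((2*K)) = (2*T)*(1/(2*K)) = T/K)
a(7, -1) - √(G(D(3), -10) - 237) = -8*7 - √(-5/3/(-10) - 237) = -56 - √(-5/3*(-⅒) - 237) = -56 - √(⅙ - 237) = -56 - √(-1421/6) = -56 - 7*I*√174/6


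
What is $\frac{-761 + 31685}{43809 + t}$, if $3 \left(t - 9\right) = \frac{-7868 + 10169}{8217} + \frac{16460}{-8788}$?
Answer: $\frac{139565802519}{197756442449} \approx 0.70575$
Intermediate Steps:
$t = \frac{152888855}{18052749}$ ($t = 9 + \frac{\frac{-7868 + 10169}{8217} + \frac{16460}{-8788}}{3} = 9 + \frac{2301 \cdot \frac{1}{8217} + 16460 \left(- \frac{1}{8788}\right)}{3} = 9 + \frac{\frac{767}{2739} - \frac{4115}{2197}}{3} = 9 + \frac{1}{3} \left(- \frac{9585886}{6017583}\right) = 9 - \frac{9585886}{18052749} = \frac{152888855}{18052749} \approx 8.469$)
$\frac{-761 + 31685}{43809 + t} = \frac{-761 + 31685}{43809 + \frac{152888855}{18052749}} = \frac{30924}{\frac{791025769796}{18052749}} = 30924 \cdot \frac{18052749}{791025769796} = \frac{139565802519}{197756442449}$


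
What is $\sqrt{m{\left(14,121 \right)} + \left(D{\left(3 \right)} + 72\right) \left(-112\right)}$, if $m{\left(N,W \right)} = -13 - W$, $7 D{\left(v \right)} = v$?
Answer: $i \sqrt{8246} \approx 90.807 i$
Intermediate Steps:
$D{\left(v \right)} = \frac{v}{7}$
$\sqrt{m{\left(14,121 \right)} + \left(D{\left(3 \right)} + 72\right) \left(-112\right)} = \sqrt{\left(-13 - 121\right) + \left(\frac{1}{7} \cdot 3 + 72\right) \left(-112\right)} = \sqrt{\left(-13 - 121\right) + \left(\frac{3}{7} + 72\right) \left(-112\right)} = \sqrt{-134 + \frac{507}{7} \left(-112\right)} = \sqrt{-134 - 8112} = \sqrt{-8246} = i \sqrt{8246}$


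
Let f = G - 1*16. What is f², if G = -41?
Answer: 3249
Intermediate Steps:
f = -57 (f = -41 - 1*16 = -41 - 16 = -57)
f² = (-57)² = 3249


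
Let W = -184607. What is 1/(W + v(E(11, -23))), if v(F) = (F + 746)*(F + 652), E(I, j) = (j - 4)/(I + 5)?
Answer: 256/76653753 ≈ 3.3397e-6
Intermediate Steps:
E(I, j) = (-4 + j)/(5 + I)
v(F) = (652 + F)*(746 + F) (v(F) = (746 + F)*(652 + F) = (652 + F)*(746 + F))
1/(W + v(E(11, -23))) = 1/(-184607 + (486392 + ((-4 - 23)/(5 + 11))² + 1398*((-4 - 23)/(5 + 11)))) = 1/(-184607 + (486392 + (-27/16)² + 1398*(-27/16))) = 1/(-184607 + (486392 + 729/256 - 18873/8)) = 1/(-184607 + 123913145/256) = 1/(76653753/256) = 256/76653753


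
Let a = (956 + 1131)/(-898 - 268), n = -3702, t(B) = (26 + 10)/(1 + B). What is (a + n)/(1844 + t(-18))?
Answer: -73416523/36509792 ≈ -2.0109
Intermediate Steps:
t(B) = 36/(1 + B)
a = -2087/1166 (a = 2087/(-1166) = 2087*(-1/1166) = -2087/1166 ≈ -1.7899)
(a + n)/(1844 + t(-18)) = (-2087/1166 - 3702)/(1844 + 36/(1 - 18)) = -4318619/(1166*(1844 + 36/(-17))) = -4318619/(1166*(1844 + 36*(-1/17))) = -4318619/(1166*(1844 - 36/17)) = -4318619/(1166*31312/17) = -4318619/1166*17/31312 = -73416523/36509792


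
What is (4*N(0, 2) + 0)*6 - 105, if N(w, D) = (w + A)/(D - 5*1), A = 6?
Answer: -153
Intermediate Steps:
N(w, D) = (6 + w)/(-5 + D) (N(w, D) = (w + 6)/(D - 5*1) = (6 + w)/(D - 5) = (6 + w)/(-5 + D))
(4*N(0, 2) + 0)*6 - 105 = (4*((6 + 0)/(-5 + 2)) + 0)*6 - 105 = (4*(6/(-3)) + 0)*6 - 105 = (4*(-⅓*6) + 0)*6 - 105 = (4*(-2) + 0)*6 - 105 = (-8 + 0)*6 - 105 = -8*6 - 105 = -48 - 105 = -153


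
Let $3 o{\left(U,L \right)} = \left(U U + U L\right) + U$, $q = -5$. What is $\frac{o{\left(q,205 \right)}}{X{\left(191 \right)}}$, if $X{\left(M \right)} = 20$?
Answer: $- \frac{67}{4} \approx -16.75$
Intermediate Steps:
$o{\left(U,L \right)} = \frac{U}{3} + \frac{U^{2}}{3} + \frac{L U}{3}$ ($o{\left(U,L \right)} = \frac{\left(U U + U L\right) + U}{3} = \frac{\left(U^{2} + L U\right) + U}{3} = \frac{U + U^{2} + L U}{3} = \frac{U}{3} + \frac{U^{2}}{3} + \frac{L U}{3}$)
$\frac{o{\left(q,205 \right)}}{X{\left(191 \right)}} = \frac{\frac{1}{3} \left(-5\right) \left(1 + 205 - 5\right)}{20} = \frac{1}{3} \left(-5\right) 201 \cdot \frac{1}{20} = \left(-335\right) \frac{1}{20} = - \frac{67}{4}$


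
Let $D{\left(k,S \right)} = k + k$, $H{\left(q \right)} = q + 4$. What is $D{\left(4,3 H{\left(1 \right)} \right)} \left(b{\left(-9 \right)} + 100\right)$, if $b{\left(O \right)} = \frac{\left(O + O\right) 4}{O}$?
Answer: $864$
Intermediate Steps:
$H{\left(q \right)} = 4 + q$
$b{\left(O \right)} = 8$ ($b{\left(O \right)} = \frac{2 O 4}{O} = \frac{8 O}{O} = 8$)
$D{\left(k,S \right)} = 2 k$
$D{\left(4,3 H{\left(1 \right)} \right)} \left(b{\left(-9 \right)} + 100\right) = 2 \cdot 4 \left(8 + 100\right) = 8 \cdot 108 = 864$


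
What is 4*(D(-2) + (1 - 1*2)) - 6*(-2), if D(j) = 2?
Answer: 16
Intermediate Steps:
4*(D(-2) + (1 - 1*2)) - 6*(-2) = 4*(2 + (1 - 1*2)) - 6*(-2) = 4*(2 + (1 - 2)) + 12 = 4*(2 - 1) + 12 = 4*1 + 12 = 4 + 12 = 16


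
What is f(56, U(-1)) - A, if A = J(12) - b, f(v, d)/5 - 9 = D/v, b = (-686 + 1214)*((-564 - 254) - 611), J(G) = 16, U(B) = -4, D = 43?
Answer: -42250833/56 ≈ -7.5448e+5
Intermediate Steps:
b = -754512 (b = 528*(-818 - 611) = 528*(-1429) = -754512)
f(v, d) = 45 + 215/v (f(v, d) = 45 + 5*(43/v) = 45 + 215/v)
A = 754528 (A = 16 - 1*(-754512) = 16 + 754512 = 754528)
f(56, U(-1)) - A = (45 + 215/56) - 1*754528 = (45 + 215*(1/56)) - 754528 = (45 + 215/56) - 754528 = 2735/56 - 754528 = -42250833/56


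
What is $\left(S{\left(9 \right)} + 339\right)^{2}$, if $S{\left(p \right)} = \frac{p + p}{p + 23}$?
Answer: $\frac{29517489}{256} \approx 1.153 \cdot 10^{5}$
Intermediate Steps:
$S{\left(p \right)} = \frac{2 p}{23 + p}$
$\left(S{\left(9 \right)} + 339\right)^{2} = \left(2 \cdot 9 \frac{1}{23 + 9} + 339\right)^{2} = \left(2 \cdot 9 \cdot \frac{1}{32} + 339\right)^{2} = \left(\frac{9}{16} + 339\right)^{2} = \left(\frac{5433}{16}\right)^{2} = \frac{29517489}{256}$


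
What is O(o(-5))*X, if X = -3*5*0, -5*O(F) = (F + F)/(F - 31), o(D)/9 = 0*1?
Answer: 0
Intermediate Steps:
o(D) = 0 (o(D) = 9*(0*1) = 9*0 = 0)
O(F) = -2*F/(5*(-31 + F)) (O(F) = -(F + F)/(5*(F - 31)) = -2*F/(5*(-31 + F)))
X = 0 (X = -15*0 = -1*0 = 0)
O(o(-5))*X = -2*0/(-155 + 5*0)*0 = -2*0/(-155 + 0)*0 = -2*0/(-155)*0 = -2*0*(-1/155)*0 = 0*0 = 0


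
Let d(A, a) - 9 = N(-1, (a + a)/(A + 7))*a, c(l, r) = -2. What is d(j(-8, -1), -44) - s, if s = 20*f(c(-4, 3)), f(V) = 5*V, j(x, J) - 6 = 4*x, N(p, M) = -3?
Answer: 341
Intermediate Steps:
j(x, J) = 6 + 4*x
d(A, a) = 9 - 3*a
s = -200 (s = 20*(5*(-2)) = 20*(-10) = -200)
d(j(-8, -1), -44) - s = (9 - 3*(-44)) - 1*(-200) = (9 + 132) + 200 = 141 + 200 = 341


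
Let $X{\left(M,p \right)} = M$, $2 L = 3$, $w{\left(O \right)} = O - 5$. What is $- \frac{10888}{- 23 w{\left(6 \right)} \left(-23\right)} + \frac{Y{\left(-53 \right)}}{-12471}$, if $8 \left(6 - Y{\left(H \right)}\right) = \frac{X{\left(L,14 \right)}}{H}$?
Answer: $- \frac{38382578481}{1864796944} \approx -20.583$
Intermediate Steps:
$w{\left(O \right)} = -5 + O$
$L = \frac{3}{2}$ ($L = \frac{1}{2} \cdot 3 = \frac{3}{2} \approx 1.5$)
$Y{\left(H \right)} = 6 - \frac{3}{16 H}$ ($Y{\left(H \right)} = 6 - \frac{\frac{3}{2} \frac{1}{H}}{8} = 6 - \frac{3}{16 H}$)
$- \frac{10888}{- 23 w{\left(6 \right)} \left(-23\right)} + \frac{Y{\left(-53 \right)}}{-12471} = - \frac{10888}{- 23 \left(-5 + 6\right) \left(-23\right)} + \frac{6 - \frac{3}{16 \left(-53\right)}}{-12471} = - \frac{10888}{\left(-23\right) 1 \left(-23\right)} + \left(6 - - \frac{3}{848}\right) \left(- \frac{1}{12471}\right) = - \frac{10888}{\left(-23\right) \left(-23\right)} + \left(6 + \frac{3}{848}\right) \left(- \frac{1}{12471}\right) = - \frac{10888}{529} + \frac{5091}{848} \left(- \frac{1}{12471}\right) = \left(-10888\right) \frac{1}{529} - \frac{1697}{3525136} = - \frac{10888}{529} - \frac{1697}{3525136} = - \frac{38382578481}{1864796944}$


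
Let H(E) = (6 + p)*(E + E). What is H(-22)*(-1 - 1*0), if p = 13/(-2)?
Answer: -22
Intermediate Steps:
p = -13/2 (p = 13*(-½) = -13/2 ≈ -6.5000)
H(E) = -E (H(E) = (6 - 13/2)*(E + E) = -E)
H(-22)*(-1 - 1*0) = (-1*(-22))*(-1 - 1*0) = 22*(-1 + 0) = 22*(-1) = -22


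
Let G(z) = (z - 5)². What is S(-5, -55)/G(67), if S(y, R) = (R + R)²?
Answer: 3025/961 ≈ 3.1478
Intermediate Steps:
G(z) = (-5 + z)²
S(y, R) = 4*R² (S(y, R) = (2*R)² = 4*R²)
S(-5, -55)/G(67) = (4*(-55)²)/((-5 + 67)²) = (4*3025)/(62²) = 12100/3844 = 12100*(1/3844) = 3025/961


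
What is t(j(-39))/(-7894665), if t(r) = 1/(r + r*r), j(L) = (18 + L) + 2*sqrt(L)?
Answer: -I/(647362530*sqrt(39) + 2084191560*I) ≈ -1.0074e-10 - 1.9542e-10*I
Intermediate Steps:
j(L) = 18 + L + 2*sqrt(L)
t(r) = 1/(r + r**2)
t(j(-39))/(-7894665) = (1/((18 - 39 + 2*sqrt(-39))*(1 + (18 - 39 + 2*sqrt(-39)))))/(-7894665) = (1/((18 - 39 + 2*(I*sqrt(39)))*(1 + (18 - 39 + 2*(I*sqrt(39))))))*(-1/7894665) = (1/((18 - 39 + 2*I*sqrt(39))*(1 + (18 - 39 + 2*I*sqrt(39)))))*(-1/7894665) = (1/((-21 + 2*I*sqrt(39))*(1 + (-21 + 2*I*sqrt(39)))))*(-1/7894665) = (1/((-21 + 2*I*sqrt(39))*(-20 + 2*I*sqrt(39))))*(-1/7894665) = -1/(7894665*(-21 + 2*I*sqrt(39))*(-20 + 2*I*sqrt(39)))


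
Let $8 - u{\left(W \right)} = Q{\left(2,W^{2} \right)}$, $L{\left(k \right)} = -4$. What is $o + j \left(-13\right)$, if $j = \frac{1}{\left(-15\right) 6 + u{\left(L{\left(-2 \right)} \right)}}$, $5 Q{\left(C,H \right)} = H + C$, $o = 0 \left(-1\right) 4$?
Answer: $\frac{65}{428} \approx 0.15187$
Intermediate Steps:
$o = 0$ ($o = 0 \cdot 4 = 0$)
$Q{\left(C,H \right)} = \frac{C}{5} + \frac{H}{5}$ ($Q{\left(C,H \right)} = \frac{H + C}{5} = \frac{C + H}{5} = \frac{C}{5} + \frac{H}{5}$)
$u{\left(W \right)} = \frac{38}{5} - \frac{W^{2}}{5}$ ($u{\left(W \right)} = 8 - \left(\frac{1}{5} \cdot 2 + \frac{W^{2}}{5}\right) = 8 - \left(\frac{2}{5} + \frac{W^{2}}{5}\right) = \frac{38}{5} - \frac{W^{2}}{5}$)
$j = - \frac{5}{428}$ ($j = \frac{1}{\left(-15\right) 6 + \left(\frac{38}{5} - \frac{\left(-4\right)^{2}}{5}\right)} = \frac{1}{-90 + \left(\frac{38}{5} - \frac{16}{5}\right)} = \frac{1}{-90 + \frac{22}{5}} = \frac{1}{- \frac{428}{5}} = - \frac{5}{428} \approx -0.011682$)
$o + j \left(-13\right) = 0 - - \frac{65}{428} = 0 + \frac{65}{428} = \frac{65}{428}$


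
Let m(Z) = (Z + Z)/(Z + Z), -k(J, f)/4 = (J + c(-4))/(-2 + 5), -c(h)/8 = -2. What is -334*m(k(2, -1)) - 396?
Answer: -730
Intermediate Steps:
c(h) = 16 (c(h) = -8*(-2) = 16)
k(J, f) = -64/3 - 4*J/3 (k(J, f) = -4*(J + 16)/(-2 + 5) = -4*(16 + J)/3 = -4*(16/3 + J/3) = -64/3 - 4*J/3)
m(Z) = 1 (m(Z) = (2*Z)/((2*Z)) = (2*Z)*(1/(2*Z)) = 1)
-334*m(k(2, -1)) - 396 = -334*1 - 396 = -334 - 396 = -730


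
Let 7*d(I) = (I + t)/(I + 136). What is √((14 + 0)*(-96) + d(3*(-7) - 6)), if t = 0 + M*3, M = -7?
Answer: 4*I*√48904485/763 ≈ 36.661*I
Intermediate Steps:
t = -21 (t = 0 - 7*3 = 0 - 21 = -21)
d(I) = (-21 + I)/(7*(136 + I)) (d(I) = ((I - 21)/(I + 136))/7 = ((-21 + I)/(136 + I))/7 = (-21 + I)/(7*(136 + I)))
√((14 + 0)*(-96) + d(3*(-7) - 6)) = √((14 + 0)*(-96) + (-21 + (3*(-7) - 6))/(7*(136 + (3*(-7) - 6)))) = √(14*(-96) + (-21 + (-21 - 6))/(7*(136 + (-21 - 6)))) = √(-1344 + (-21 - 27)/(7*(136 - 27))) = √(-1344 + (⅐)*(-48)/109) = √(-1344 + (⅐)*(1/109)*(-48)) = √(-1344 - 48/763) = √(-1025520/763) = 4*I*√48904485/763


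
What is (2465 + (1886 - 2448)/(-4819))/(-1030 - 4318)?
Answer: -11879397/25772012 ≈ -0.46094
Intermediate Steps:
(2465 + (1886 - 2448)/(-4819))/(-1030 - 4318) = (2465 - 562*(-1/4819))/(-5348) = (2465 + 562/4819)*(-1/5348) = (11879397/4819)*(-1/5348) = -11879397/25772012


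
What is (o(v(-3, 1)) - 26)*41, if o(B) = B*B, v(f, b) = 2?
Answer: -902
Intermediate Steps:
o(B) = B²
(o(v(-3, 1)) - 26)*41 = (2² - 26)*41 = (4 - 26)*41 = -22*41 = -902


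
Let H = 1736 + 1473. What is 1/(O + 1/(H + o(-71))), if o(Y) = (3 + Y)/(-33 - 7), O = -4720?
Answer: -32107/151545030 ≈ -0.00021186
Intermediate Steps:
o(Y) = -3/40 - Y/40 (o(Y) = (3 + Y)/(-40) = (3 + Y)*(-1/40) = -3/40 - Y/40)
H = 3209
1/(O + 1/(H + o(-71))) = 1/(-4720 + 1/(3209 + (-3/40 - 1/40*(-71)))) = 1/(-4720 + 1/(3209 + (-3/40 + 71/40))) = 1/(-4720 + 1/(3209 + 17/10)) = 1/(-4720 + 1/(32107/10)) = 1/(-4720 + 10/32107) = 1/(-151545030/32107) = -32107/151545030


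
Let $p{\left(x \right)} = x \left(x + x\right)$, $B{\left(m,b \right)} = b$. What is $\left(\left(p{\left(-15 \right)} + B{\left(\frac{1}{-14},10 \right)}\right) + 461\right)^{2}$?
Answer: $848241$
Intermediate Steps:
$p{\left(x \right)} = 2 x^{2}$ ($p{\left(x \right)} = x 2 x = 2 x^{2}$)
$\left(\left(p{\left(-15 \right)} + B{\left(\frac{1}{-14},10 \right)}\right) + 461\right)^{2} = \left(\left(2 \left(-15\right)^{2} + 10\right) + 461\right)^{2} = \left(\left(2 \cdot 225 + 10\right) + 461\right)^{2} = \left(\left(450 + 10\right) + 461\right)^{2} = \left(460 + 461\right)^{2} = 921^{2} = 848241$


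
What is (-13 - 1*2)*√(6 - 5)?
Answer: -15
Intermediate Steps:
(-13 - 1*2)*√(6 - 5) = (-13 - 2)*√1 = -15*1 = -15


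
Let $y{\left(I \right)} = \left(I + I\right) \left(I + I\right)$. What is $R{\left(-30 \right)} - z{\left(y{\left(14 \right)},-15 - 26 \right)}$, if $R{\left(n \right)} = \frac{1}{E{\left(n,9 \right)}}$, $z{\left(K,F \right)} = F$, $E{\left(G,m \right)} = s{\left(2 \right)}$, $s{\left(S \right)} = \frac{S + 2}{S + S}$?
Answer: $42$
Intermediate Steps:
$s{\left(S \right)} = \frac{2 + S}{2 S}$
$E{\left(G,m \right)} = 1$ ($E{\left(G,m \right)} = \frac{2 + 2}{2 \cdot 2} = \frac{1}{2} \cdot \frac{1}{2} \cdot 4 = 1$)
$y{\left(I \right)} = 4 I^{2}$ ($y{\left(I \right)} = 2 I 2 I = 4 I^{2}$)
$R{\left(n \right)} = 1$ ($R{\left(n \right)} = 1^{-1} = 1$)
$R{\left(-30 \right)} - z{\left(y{\left(14 \right)},-15 - 26 \right)} = 1 - \left(-15 - 26\right) = 1 - -41 = 1 + 41 = 42$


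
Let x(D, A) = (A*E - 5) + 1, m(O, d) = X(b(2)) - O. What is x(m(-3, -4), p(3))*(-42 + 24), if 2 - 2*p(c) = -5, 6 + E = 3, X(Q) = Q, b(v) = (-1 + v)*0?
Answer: 261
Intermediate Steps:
b(v) = 0
m(O, d) = -O (m(O, d) = 0 - O = -O)
E = -3 (E = -6 + 3 = -3)
p(c) = 7/2 (p(c) = 1 - ½*(-5) = 1 + 5/2 = 7/2)
x(D, A) = -4 - 3*A (x(D, A) = (A*(-3) - 5) + 1 = (-3*A - 5) + 1 = (-5 - 3*A) + 1 = -4 - 3*A)
x(m(-3, -4), p(3))*(-42 + 24) = (-4 - 3*7/2)*(-42 + 24) = (-4 - 21/2)*(-18) = -29/2*(-18) = 261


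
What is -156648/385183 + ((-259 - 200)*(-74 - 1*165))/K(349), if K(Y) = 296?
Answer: 42208592475/114014168 ≈ 370.20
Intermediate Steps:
-156648/385183 + ((-259 - 200)*(-74 - 1*165))/K(349) = -156648/385183 + ((-259 - 200)*(-74 - 1*165))/296 = -156648*1/385183 - 459*(-74 - 165)*(1/296) = -156648/385183 - 459*(-239)*(1/296) = -156648/385183 + 109701*(1/296) = -156648/385183 + 109701/296 = 42208592475/114014168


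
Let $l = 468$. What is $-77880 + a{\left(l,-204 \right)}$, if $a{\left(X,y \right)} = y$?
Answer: $-78084$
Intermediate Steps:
$-77880 + a{\left(l,-204 \right)} = -77880 - 204 = -78084$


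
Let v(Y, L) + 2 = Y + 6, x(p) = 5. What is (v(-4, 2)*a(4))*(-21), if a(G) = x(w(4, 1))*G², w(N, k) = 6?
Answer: 0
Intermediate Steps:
v(Y, L) = 4 + Y (v(Y, L) = -2 + (Y + 6) = -2 + (6 + Y) = 4 + Y)
a(G) = 5*G²
(v(-4, 2)*a(4))*(-21) = ((4 - 4)*(5*4²))*(-21) = (0*(5*16))*(-21) = (0*80)*(-21) = 0*(-21) = 0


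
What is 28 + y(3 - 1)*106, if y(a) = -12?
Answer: -1244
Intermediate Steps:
28 + y(3 - 1)*106 = 28 - 12*106 = 28 - 1272 = -1244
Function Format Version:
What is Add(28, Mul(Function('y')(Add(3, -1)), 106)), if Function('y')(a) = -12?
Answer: -1244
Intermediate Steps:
Add(28, Mul(Function('y')(Add(3, -1)), 106)) = Add(28, Mul(-12, 106)) = Add(28, -1272) = -1244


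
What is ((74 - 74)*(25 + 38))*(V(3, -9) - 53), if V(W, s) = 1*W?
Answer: 0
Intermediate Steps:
V(W, s) = W
((74 - 74)*(25 + 38))*(V(3, -9) - 53) = ((74 - 74)*(25 + 38))*(3 - 53) = (0*63)*(-50) = 0*(-50) = 0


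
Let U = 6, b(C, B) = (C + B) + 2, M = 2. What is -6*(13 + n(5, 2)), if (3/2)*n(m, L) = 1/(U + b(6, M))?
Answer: -313/4 ≈ -78.250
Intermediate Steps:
b(C, B) = 2 + B + C (b(C, B) = (B + C) + 2 = 2 + B + C)
n(m, L) = 1/24 (n(m, L) = 2/(3*(6 + (2 + 2 + 6))) = 2/(3*(6 + 10)) = (⅔)/16 = (⅔)*(1/16) = 1/24)
-6*(13 + n(5, 2)) = -6*(13 + 1/24) = -6*313/24 = -313/4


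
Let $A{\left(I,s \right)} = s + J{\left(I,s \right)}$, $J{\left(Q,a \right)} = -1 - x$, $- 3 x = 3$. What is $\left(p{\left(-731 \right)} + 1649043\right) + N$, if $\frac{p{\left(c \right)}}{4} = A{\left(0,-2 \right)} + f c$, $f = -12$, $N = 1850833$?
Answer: $3534956$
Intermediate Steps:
$x = -1$ ($x = \left(- \frac{1}{3}\right) 3 = -1$)
$J{\left(Q,a \right)} = 0$ ($J{\left(Q,a \right)} = -1 - -1 = -1 + 1 = 0$)
$A{\left(I,s \right)} = s$ ($A{\left(I,s \right)} = s + 0 = s$)
$p{\left(c \right)} = -8 - 48 c$ ($p{\left(c \right)} = 4 \left(-2 - 12 c\right) = -8 - 48 c$)
$\left(p{\left(-731 \right)} + 1649043\right) + N = \left(\left(-8 - -35088\right) + 1649043\right) + 1850833 = \left(\left(-8 + 35088\right) + 1649043\right) + 1850833 = \left(35080 + 1649043\right) + 1850833 = 1684123 + 1850833 = 3534956$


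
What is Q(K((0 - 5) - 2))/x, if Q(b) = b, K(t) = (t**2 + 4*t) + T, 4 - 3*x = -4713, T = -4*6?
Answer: -9/4717 ≈ -0.0019080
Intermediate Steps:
T = -24
x = 4717/3 (x = 4/3 - 1/3*(-4713) = 4/3 + 1571 = 4717/3 ≈ 1572.3)
K(t) = -24 + t**2 + 4*t (K(t) = (t**2 + 4*t) - 24 = -24 + t**2 + 4*t)
Q(K((0 - 5) - 2))/x = (-24 + ((0 - 5) - 2)**2 + 4*((0 - 5) - 2))/(4717/3) = (-24 + (-5 - 2)**2 + 4*(-5 - 2))*(3/4717) = (-24 + (-7)**2 + 4*(-7))*(3/4717) = (-24 + 49 - 28)*(3/4717) = -3*3/4717 = -9/4717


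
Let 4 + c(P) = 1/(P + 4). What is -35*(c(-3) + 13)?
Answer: -350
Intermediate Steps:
c(P) = -4 + 1/(4 + P) (c(P) = -4 + 1/(P + 4) = -4 + 1/(4 + P))
-35*(c(-3) + 13) = -35*((-15 - 4*(-3))/(4 - 3) + 13) = -35*((-15 + 12)/1 + 13) = -35*(1*(-3) + 13) = -35*(-3 + 13) = -35*10 = -350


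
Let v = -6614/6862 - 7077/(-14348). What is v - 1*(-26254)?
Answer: 1292408429303/49227988 ≈ 26254.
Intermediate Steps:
v = -23167649/49227988 (v = -6614*1/6862 - 7077*(-1/14348) = -3307/3431 + 7077/14348 = -23167649/49227988 ≈ -0.47062)
v - 1*(-26254) = -23167649/49227988 - 1*(-26254) = -23167649/49227988 + 26254 = 1292408429303/49227988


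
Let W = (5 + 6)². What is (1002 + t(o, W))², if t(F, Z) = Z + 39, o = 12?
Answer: 1350244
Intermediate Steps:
W = 121 (W = 11² = 121)
t(F, Z) = 39 + Z
(1002 + t(o, W))² = (1002 + (39 + 121))² = (1002 + 160)² = 1162² = 1350244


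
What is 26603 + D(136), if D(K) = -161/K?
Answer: 3617847/136 ≈ 26602.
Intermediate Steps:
26603 + D(136) = 26603 - 161/136 = 3617847/136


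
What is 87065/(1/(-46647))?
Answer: -4061321055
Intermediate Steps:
87065/(1/(-46647)) = 87065/(-1/46647) = 87065*(-46647) = -4061321055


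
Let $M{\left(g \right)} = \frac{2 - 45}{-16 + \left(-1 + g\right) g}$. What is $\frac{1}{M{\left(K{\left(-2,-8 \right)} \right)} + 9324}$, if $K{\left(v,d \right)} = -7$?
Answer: $\frac{40}{372917} \approx 0.00010726$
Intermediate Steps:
$M{\left(g \right)} = - \frac{43}{-16 + g \left(-1 + g\right)}$
$\frac{1}{M{\left(K{\left(-2,-8 \right)} \right)} + 9324} = \frac{1}{\frac{43}{16 - 7 - \left(-7\right)^{2}} + 9324} = \frac{1}{\frac{43}{16 - 7 - 49} + 9324} = \frac{1}{\frac{43}{-40} + 9324} = \frac{1}{43 \left(- \frac{1}{40}\right) + 9324} = \frac{1}{- \frac{43}{40} + 9324} = \frac{1}{\frac{372917}{40}} = \frac{40}{372917}$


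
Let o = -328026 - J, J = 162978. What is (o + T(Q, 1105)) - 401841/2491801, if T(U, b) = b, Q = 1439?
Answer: -1220731219940/2491801 ≈ -4.8990e+5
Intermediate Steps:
o = -491004 (o = -328026 - 1*162978 = -328026 - 162978 = -491004)
(o + T(Q, 1105)) - 401841/2491801 = (-491004 + 1105) - 401841/2491801 = -489899 - 401841*1/2491801 = -489899 - 401841/2491801 = -1220731219940/2491801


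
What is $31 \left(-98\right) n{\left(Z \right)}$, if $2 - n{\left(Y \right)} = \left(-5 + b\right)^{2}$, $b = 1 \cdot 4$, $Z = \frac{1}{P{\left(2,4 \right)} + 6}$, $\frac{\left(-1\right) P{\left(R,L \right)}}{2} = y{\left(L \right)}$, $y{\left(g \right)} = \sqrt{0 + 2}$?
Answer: $-3038$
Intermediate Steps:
$y{\left(g \right)} = \sqrt{2}$
$P{\left(R,L \right)} = - 2 \sqrt{2}$
$Z = \frac{1}{6 - 2 \sqrt{2}}$ ($Z = \frac{1}{- 2 \sqrt{2} + 6} = \frac{1}{6 - 2 \sqrt{2}} \approx 0.3153$)
$b = 4$
$n{\left(Y \right)} = 1$ ($n{\left(Y \right)} = 2 - \left(-5 + 4\right)^{2} = 2 - \left(-1\right)^{2} = 2 - 1 = 1$)
$31 \left(-98\right) n{\left(Z \right)} = 31 \left(-98\right) 1 = \left(-3038\right) 1 = -3038$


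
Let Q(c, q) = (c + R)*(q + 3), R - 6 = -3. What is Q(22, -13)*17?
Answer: -4250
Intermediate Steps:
R = 3 (R = 6 - 3 = 3)
Q(c, q) = (3 + c)*(3 + q) (Q(c, q) = (c + 3)*(q + 3) = (3 + c)*(3 + q))
Q(22, -13)*17 = (9 + 3*22 + 3*(-13) + 22*(-13))*17 = (9 + 66 - 39 - 286)*17 = -250*17 = -4250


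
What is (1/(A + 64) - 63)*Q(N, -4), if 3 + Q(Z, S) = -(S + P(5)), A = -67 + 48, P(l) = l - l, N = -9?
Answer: -2834/45 ≈ -62.978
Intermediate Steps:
P(l) = 0
A = -19
Q(Z, S) = -3 - S (Q(Z, S) = -3 - (S + 0) = -3 - S)
(1/(A + 64) - 63)*Q(N, -4) = (1/(-19 + 64) - 63)*(-3 - 1*(-4)) = (1/45 - 63)*(-3 + 4) = (1/45 - 63)*1 = -2834/45*1 = -2834/45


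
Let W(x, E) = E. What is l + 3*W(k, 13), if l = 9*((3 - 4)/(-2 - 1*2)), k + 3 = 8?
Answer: 165/4 ≈ 41.250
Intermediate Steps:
k = 5 (k = -3 + 8 = 5)
l = 9/4 (l = 9*(-1/(-2 - 2)) = 9*(-1/(-4)) = 9*(-1*(-¼)) = 9*(¼) = 9/4 ≈ 2.2500)
l + 3*W(k, 13) = 9/4 + 3*13 = 9/4 + 39 = 165/4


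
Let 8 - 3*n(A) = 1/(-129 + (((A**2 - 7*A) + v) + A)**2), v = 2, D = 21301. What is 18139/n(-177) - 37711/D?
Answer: 110542973627805181/16255471941569 ≈ 6800.4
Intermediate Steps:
n(A) = 8/3 - 1/(3*(-129 + (2 + A**2 - 6*A)**2)) (n(A) = 8/3 - 1/(3*(-129 + (((A**2 - 7*A) + 2) + A)**2)) = 8/3 - 1/(3*(-129 + ((2 + A**2 - 7*A) + A)**2)) = 8/3 - 1/(3*(-129 + (2 + A**2 - 6*A)**2)))
18139/n(-177) - 37711/D = 18139/(((-1033 + 8*(2 + (-177)**2 - 6*(-177))**2)/(3*(-129 + (2 + (-177)**2 - 6*(-177))**2)))) - 37711/21301 = 18139/(((-1033 + 8*(2 + 31329 + 1062)**2)/(3*(-129 + (2 + 31329 + 1062)**2)))) - 37711*1/21301 = 18139/(((-1033 + 8*32393**2)/(3*(-129 + 32393**2)))) - 37711/21301 = 18139/(((-1033 + 8*1049306449)/(3*(-129 + 1049306449)))) - 37711/21301 = 18139/(((1/3)*(-1033 + 8394451592)/1049306320)) - 37711/21301 = 18139/(((1/3)*(1/1049306320)*8394450559)) - 37711/21301 = 18139/(8394450559/3147918960) - 37711/21301 = 18139*(3147918960/8394450559) - 37711/21301 = 5190918365040/763131869 - 37711/21301 = 110542973627805181/16255471941569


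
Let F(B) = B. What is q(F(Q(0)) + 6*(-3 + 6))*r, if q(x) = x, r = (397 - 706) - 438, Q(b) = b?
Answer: -13446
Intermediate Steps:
r = -747 (r = -309 - 438 = -747)
q(F(Q(0)) + 6*(-3 + 6))*r = (0 + 6*(-3 + 6))*(-747) = (0 + 6*3)*(-747) = (0 + 18)*(-747) = 18*(-747) = -13446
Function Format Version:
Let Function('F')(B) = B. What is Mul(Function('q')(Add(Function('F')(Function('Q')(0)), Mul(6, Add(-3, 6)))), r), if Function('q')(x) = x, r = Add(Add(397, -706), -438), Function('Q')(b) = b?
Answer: -13446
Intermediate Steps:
r = -747 (r = Add(-309, -438) = -747)
Mul(Function('q')(Add(Function('F')(Function('Q')(0)), Mul(6, Add(-3, 6)))), r) = Mul(Add(0, Mul(6, Add(-3, 6))), -747) = Mul(Add(0, Mul(6, 3)), -747) = Mul(Add(0, 18), -747) = Mul(18, -747) = -13446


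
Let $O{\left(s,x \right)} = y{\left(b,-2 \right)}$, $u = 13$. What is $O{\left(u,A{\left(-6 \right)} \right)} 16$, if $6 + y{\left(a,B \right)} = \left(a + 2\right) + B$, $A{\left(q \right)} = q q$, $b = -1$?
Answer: $-112$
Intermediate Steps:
$A{\left(q \right)} = q^{2}$
$y{\left(a,B \right)} = -4 + B + a$ ($y{\left(a,B \right)} = -6 + \left(\left(a + 2\right) + B\right) = -6 + \left(\left(2 + a\right) + B\right) = -6 + \left(2 + B + a\right) = -4 + B + a$)
$O{\left(s,x \right)} = -7$ ($O{\left(s,x \right)} = -4 - 2 - 1 = -7$)
$O{\left(u,A{\left(-6 \right)} \right)} 16 = \left(-7\right) 16 = -112$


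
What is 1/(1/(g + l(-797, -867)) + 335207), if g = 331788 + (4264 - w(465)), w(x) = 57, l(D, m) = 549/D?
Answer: 267787466/89764233116259 ≈ 2.9832e-6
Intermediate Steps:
g = 335995 (g = 331788 + (4264 - 1*57) = 331788 + (4264 - 57) = 331788 + 4207 = 335995)
1/(1/(g + l(-797, -867)) + 335207) = 1/(1/(335995 + 549/(-797)) + 335207) = 1/(1/(335995 + 549*(-1/797)) + 335207) = 1/(1/(335995 - 549/797) + 335207) = 1/(1/(267787466/797) + 335207) = 1/(797/267787466 + 335207) = 1/(89764233116259/267787466) = 267787466/89764233116259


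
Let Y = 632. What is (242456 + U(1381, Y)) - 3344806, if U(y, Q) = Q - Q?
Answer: -3102350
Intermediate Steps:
U(y, Q) = 0
(242456 + U(1381, Y)) - 3344806 = (242456 + 0) - 3344806 = 242456 - 3344806 = -3102350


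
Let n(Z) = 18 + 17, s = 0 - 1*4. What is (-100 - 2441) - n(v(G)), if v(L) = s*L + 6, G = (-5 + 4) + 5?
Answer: -2576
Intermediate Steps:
s = -4 (s = 0 - 4 = -4)
G = 4 (G = -1 + 5 = 4)
v(L) = 6 - 4*L (v(L) = -4*L + 6 = 6 - 4*L)
n(Z) = 35
(-100 - 2441) - n(v(G)) = (-100 - 2441) - 1*35 = -2541 - 35 = -2576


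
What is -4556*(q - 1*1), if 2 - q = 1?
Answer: 0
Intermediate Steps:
q = 1 (q = 2 - 1*1 = 2 - 1 = 1)
-4556*(q - 1*1) = -4556*(1 - 1*1) = -4556*(1 - 1) = -4556*0 = 0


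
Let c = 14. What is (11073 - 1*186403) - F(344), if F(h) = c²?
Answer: -175526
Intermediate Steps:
F(h) = 196 (F(h) = 14² = 196)
(11073 - 1*186403) - F(344) = (11073 - 1*186403) - 1*196 = (11073 - 186403) - 196 = -175330 - 196 = -175526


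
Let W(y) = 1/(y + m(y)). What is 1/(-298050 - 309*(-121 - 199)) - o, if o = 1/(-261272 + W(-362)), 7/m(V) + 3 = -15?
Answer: -101272841/84860226165645 ≈ -1.1934e-6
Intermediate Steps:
m(V) = -7/18 (m(V) = 7/(-3 - 15) = 7/(-18) = 7*(-1/18) = -7/18)
W(y) = 1/(-7/18 + y) (W(y) = 1/(y - 7/18) = 1/(-7/18 + y))
o = -6523/1704277274 (o = 1/(-261272 + 18/(-7 + 18*(-362))) = 1/(-261272 + 18/(-7 - 6516)) = 1/(-261272 + 18/(-6523)) = 1/(-261272 + 18*(-1/6523)) = 1/(-261272 - 18/6523) = 1/(-1704277274/6523) = -6523/1704277274 ≈ -3.8274e-6)
1/(-298050 - 309*(-121 - 199)) - o = 1/(-298050 - 309*(-121 - 199)) - 1*(-6523/1704277274) = 1/(-298050 - 309*(-320)) + 6523/1704277274 = 1/(-298050 + 98880) + 6523/1704277274 = 1/(-199170) + 6523/1704277274 = -1/199170 + 6523/1704277274 = -101272841/84860226165645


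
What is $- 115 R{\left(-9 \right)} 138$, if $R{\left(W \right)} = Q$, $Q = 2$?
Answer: $-31740$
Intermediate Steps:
$R{\left(W \right)} = 2$
$- 115 R{\left(-9 \right)} 138 = \left(-115\right) 2 \cdot 138 = \left(-230\right) 138 = -31740$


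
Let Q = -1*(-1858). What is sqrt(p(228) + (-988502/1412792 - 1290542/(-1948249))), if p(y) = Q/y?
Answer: sqrt(12479444253430638928442747373)/39222706067214 ≈ 2.8481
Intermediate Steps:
Q = 1858
p(y) = 1858/y
sqrt(p(228) + (-988502/1412792 - 1290542/(-1948249))) = sqrt(1858/228 + (-988502/1412792 - 1290542/(-1948249))) = sqrt(1858*(1/228) + (-988502*1/1412792 - 1290542*(-1/1948249))) = sqrt(929/114 + (-494251/706396 + 1290542/1948249)) = sqrt(929/114 - 51290309867/1376235300604) = sqrt(636337749468139/78445412134428) = sqrt(12479444253430638928442747373)/39222706067214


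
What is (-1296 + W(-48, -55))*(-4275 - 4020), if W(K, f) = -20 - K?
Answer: 10518060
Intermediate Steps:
(-1296 + W(-48, -55))*(-4275 - 4020) = (-1296 + (-20 - 1*(-48)))*(-4275 - 4020) = (-1296 + (-20 + 48))*(-8295) = (-1296 + 28)*(-8295) = -1268*(-8295) = 10518060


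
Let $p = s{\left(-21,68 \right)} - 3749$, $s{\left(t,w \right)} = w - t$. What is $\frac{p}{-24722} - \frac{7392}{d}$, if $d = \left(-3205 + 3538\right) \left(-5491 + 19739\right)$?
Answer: $\frac{357967342}{2443658451} \approx 0.14649$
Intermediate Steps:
$p = -3660$ ($p = \left(68 - -21\right) - 3749 = \left(68 + 21\right) - 3749 = 89 - 3749 = -3660$)
$d = 4744584$ ($d = 333 \cdot 14248 = 4744584$)
$\frac{p}{-24722} - \frac{7392}{d} = - \frac{3660}{-24722} - \frac{7392}{4744584} = \left(-3660\right) \left(- \frac{1}{24722}\right) - \frac{308}{197691} = \frac{1830}{12361} - \frac{308}{197691} = \frac{357967342}{2443658451}$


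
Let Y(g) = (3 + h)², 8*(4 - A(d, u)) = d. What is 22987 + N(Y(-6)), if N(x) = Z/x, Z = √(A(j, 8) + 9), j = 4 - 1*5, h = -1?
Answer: 22987 + √210/16 ≈ 22988.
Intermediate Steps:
j = -1 (j = 4 - 5 = -1)
A(d, u) = 4 - d/8
Z = √210/4 (Z = √((4 - ⅛*(-1)) + 9) = √((4 + ⅛) + 9) = √(33/8 + 9) = √(105/8) = √210/4 ≈ 3.6228)
Y(g) = 4 (Y(g) = (3 - 1)² = 2² = 4)
N(x) = √210/(4*x) (N(x) = (√210/4)/x = √210/(4*x))
22987 + N(Y(-6)) = 22987 + (¼)*√210/4 = 22987 + (¼)*√210*(¼) = 22987 + √210/16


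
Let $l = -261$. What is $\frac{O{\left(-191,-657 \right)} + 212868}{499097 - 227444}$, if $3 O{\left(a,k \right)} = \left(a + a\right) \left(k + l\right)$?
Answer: $\frac{109920}{90551} \approx 1.2139$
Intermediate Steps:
$O{\left(a,k \right)} = \frac{2 a \left(-261 + k\right)}{3}$ ($O{\left(a,k \right)} = \frac{\left(a + a\right) \left(k - 261\right)}{3} = \frac{2 a \left(-261 + k\right)}{3}$)
$\frac{O{\left(-191,-657 \right)} + 212868}{499097 - 227444} = \frac{\frac{2}{3} \left(-191\right) \left(-261 - 657\right) + 212868}{499097 - 227444} = \frac{\frac{2}{3} \left(-191\right) \left(-918\right) + 212868}{271653} = \left(116892 + 212868\right) \frac{1}{271653} = 329760 \cdot \frac{1}{271653} = \frac{109920}{90551}$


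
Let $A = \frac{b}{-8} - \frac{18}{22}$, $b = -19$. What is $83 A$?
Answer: $\frac{11371}{88} \approx 129.22$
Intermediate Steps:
$A = \frac{137}{88}$ ($A = - \frac{19}{-8} - \frac{18}{22} = \left(-19\right) \left(- \frac{1}{8}\right) - \frac{9}{11} = \frac{19}{8} - \frac{9}{11} = \frac{137}{88} \approx 1.5568$)
$83 A = 83 \cdot \frac{137}{88} = \frac{11371}{88}$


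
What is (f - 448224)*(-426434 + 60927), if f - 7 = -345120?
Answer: 289970226859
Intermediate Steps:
f = -345113 (f = 7 - 345120 = -345113)
(f - 448224)*(-426434 + 60927) = (-345113 - 448224)*(-426434 + 60927) = -793337*(-365507) = 289970226859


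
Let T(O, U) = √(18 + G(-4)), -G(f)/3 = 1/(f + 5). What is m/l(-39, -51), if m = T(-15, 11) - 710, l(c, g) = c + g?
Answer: 71/9 - √15/90 ≈ 7.8459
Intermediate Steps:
G(f) = -3/(5 + f) (G(f) = -3/(f + 5) = -3/(5 + f))
T(O, U) = √15 (T(O, U) = √(18 - 3/(5 - 4)) = √(18 - 3/1) = √(18 - 3*1) = √(18 - 3) = √15)
m = -710 + √15 (m = √15 - 710 = -710 + √15 ≈ -706.13)
m/l(-39, -51) = (-710 + √15)/(-39 - 51) = (-710 + √15)/(-90) = (-710 + √15)*(-1/90) = 71/9 - √15/90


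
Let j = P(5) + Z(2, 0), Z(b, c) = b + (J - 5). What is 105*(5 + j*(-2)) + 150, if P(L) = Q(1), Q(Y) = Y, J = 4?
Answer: 255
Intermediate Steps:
Z(b, c) = -1 + b (Z(b, c) = b + (4 - 5) = b - 1 = -1 + b)
P(L) = 1
j = 2 (j = 1 + (-1 + 2) = 1 + 1 = 2)
105*(5 + j*(-2)) + 150 = 105*(5 + 2*(-2)) + 150 = 105*(5 - 4) + 150 = 105*1 + 150 = 105 + 150 = 255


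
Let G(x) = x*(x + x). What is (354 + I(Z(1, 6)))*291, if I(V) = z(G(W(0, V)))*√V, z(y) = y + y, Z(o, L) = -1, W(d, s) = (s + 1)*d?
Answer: 103014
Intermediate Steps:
W(d, s) = d*(1 + s) (W(d, s) = (1 + s)*d = d*(1 + s))
G(x) = 2*x² (G(x) = x*(2*x) = 2*x²)
z(y) = 2*y
I(V) = 0 (I(V) = (2*(2*(0*(1 + V))²))*√V = (2*(2*0²))*√V = (2*(2*0))*√V = (2*0)*√V = 0*√V = 0)
(354 + I(Z(1, 6)))*291 = (354 + 0)*291 = 354*291 = 103014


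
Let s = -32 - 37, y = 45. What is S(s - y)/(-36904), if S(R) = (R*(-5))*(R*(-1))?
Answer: -16245/9226 ≈ -1.7608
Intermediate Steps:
s = -69
S(R) = 5*R**2 (S(R) = (-5*R)*(-R) = 5*R**2)
S(s - y)/(-36904) = (5*(-69 - 1*45)**2)/(-36904) = (5*(-69 - 45)**2)*(-1/36904) = (5*(-114)**2)*(-1/36904) = (5*12996)*(-1/36904) = 64980*(-1/36904) = -16245/9226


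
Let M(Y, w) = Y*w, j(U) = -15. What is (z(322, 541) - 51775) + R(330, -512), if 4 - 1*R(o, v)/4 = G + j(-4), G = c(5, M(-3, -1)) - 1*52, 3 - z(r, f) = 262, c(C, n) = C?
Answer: -51770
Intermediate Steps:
z(r, f) = -259 (z(r, f) = 3 - 1*262 = 3 - 262 = -259)
G = -47 (G = 5 - 1*52 = 5 - 52 = -47)
R(o, v) = 264 (R(o, v) = 16 - 4*(-47 - 15) = 16 - 4*(-62) = 16 + 248 = 264)
(z(322, 541) - 51775) + R(330, -512) = (-259 - 51775) + 264 = -52034 + 264 = -51770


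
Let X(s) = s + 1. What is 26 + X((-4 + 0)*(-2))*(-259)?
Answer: -2305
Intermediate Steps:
X(s) = 1 + s
26 + X((-4 + 0)*(-2))*(-259) = 26 + (1 + (-4 + 0)*(-2))*(-259) = 26 + (1 - 4*(-2))*(-259) = 26 + (1 + 8)*(-259) = 26 + 9*(-259) = 26 - 2331 = -2305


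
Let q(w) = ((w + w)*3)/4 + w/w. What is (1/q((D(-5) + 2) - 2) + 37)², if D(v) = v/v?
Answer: 34969/25 ≈ 1398.8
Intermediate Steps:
D(v) = 1
q(w) = 1 + 3*w/2 (q(w) = ((2*w)*3)*(¼) + 1 = (6*w)*(¼) + 1 = 3*w/2 + 1 = 1 + 3*w/2)
(1/q((D(-5) + 2) - 2) + 37)² = (1/(1 + 3*((1 + 2) - 2)/2) + 37)² = (1/(1 + 3*(3 - 2)/2) + 37)² = (1/(1 + (3/2)*1) + 37)² = (1/(1 + 3/2) + 37)² = (1/(5/2) + 37)² = (⅖ + 37)² = (187/5)² = 34969/25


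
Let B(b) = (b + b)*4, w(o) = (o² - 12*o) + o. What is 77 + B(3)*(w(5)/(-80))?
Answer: 86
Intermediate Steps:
w(o) = o² - 11*o
B(b) = 8*b (B(b) = (2*b)*4 = 8*b)
77 + B(3)*(w(5)/(-80)) = 77 + (8*3)*((5*(-11 + 5))/(-80)) = 77 + 24*((5*(-6))*(-1/80)) = 77 + 24*(-30*(-1/80)) = 77 + 24*(3/8) = 77 + 9 = 86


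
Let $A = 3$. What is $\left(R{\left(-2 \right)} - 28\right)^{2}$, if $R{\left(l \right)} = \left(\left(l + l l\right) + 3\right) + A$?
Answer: $400$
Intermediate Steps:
$R{\left(l \right)} = 6 + l + l^{2}$ ($R{\left(l \right)} = \left(\left(l + l l\right) + 3\right) + 3 = \left(\left(l + l^{2}\right) + 3\right) + 3 = \left(3 + l + l^{2}\right) + 3 = 6 + l + l^{2}$)
$\left(R{\left(-2 \right)} - 28\right)^{2} = \left(\left(6 - 2 + \left(-2\right)^{2}\right) - 28\right)^{2} = \left(\left(6 - 2 + 4\right) - 28\right)^{2} = \left(8 - 28\right)^{2} = \left(-20\right)^{2} = 400$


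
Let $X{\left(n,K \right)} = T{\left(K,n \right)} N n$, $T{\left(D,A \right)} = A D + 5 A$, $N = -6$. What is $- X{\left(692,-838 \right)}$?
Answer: $-2393362272$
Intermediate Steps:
$T{\left(D,A \right)} = 5 A + A D$
$X{\left(n,K \right)} = - 6 n^{2} \left(5 + K\right)$ ($X{\left(n,K \right)} = n \left(5 + K\right) \left(-6\right) n = - 6 n \left(5 + K\right) n = - 6 n^{2} \left(5 + K\right)$)
$- X{\left(692,-838 \right)} = - 6 \cdot 692^{2} \left(-5 - -838\right) = - 6 \cdot 478864 \left(-5 + 838\right) = - 6 \cdot 478864 \cdot 833 = \left(-1\right) 2393362272 = -2393362272$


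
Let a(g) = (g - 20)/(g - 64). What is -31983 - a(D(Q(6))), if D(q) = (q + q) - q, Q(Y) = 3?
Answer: -1950980/61 ≈ -31983.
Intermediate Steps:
D(q) = q (D(q) = 2*q - q = q)
a(g) = (-20 + g)/(-64 + g)
-31983 - a(D(Q(6))) = -31983 - (-20 + 3)/(-64 + 3) = -31983 - (-17)/(-61) = -31983 - (-1)*(-17)/61 = -31983 - 1*17/61 = -31983 - 17/61 = -1950980/61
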